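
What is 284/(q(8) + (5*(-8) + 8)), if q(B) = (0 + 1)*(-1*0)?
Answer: -71/8 ≈ -8.8750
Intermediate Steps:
q(B) = 0 (q(B) = 1*0 = 0)
284/(q(8) + (5*(-8) + 8)) = 284/(0 + (5*(-8) + 8)) = 284/(0 + (-40 + 8)) = 284/(0 - 32) = 284/(-32) = -1/32*284 = -71/8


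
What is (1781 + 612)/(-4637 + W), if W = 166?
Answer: -2393/4471 ≈ -0.53523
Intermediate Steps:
(1781 + 612)/(-4637 + W) = (1781 + 612)/(-4637 + 166) = 2393/(-4471) = 2393*(-1/4471) = -2393/4471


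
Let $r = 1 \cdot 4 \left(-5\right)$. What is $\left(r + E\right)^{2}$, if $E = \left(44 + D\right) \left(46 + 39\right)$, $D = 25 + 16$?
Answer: $51912025$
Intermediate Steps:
$D = 41$
$E = 7225$ ($E = \left(44 + 41\right) \left(46 + 39\right) = 85 \cdot 85 = 7225$)
$r = -20$ ($r = 4 \left(-5\right) = -20$)
$\left(r + E\right)^{2} = \left(-20 + 7225\right)^{2} = 7205^{2} = 51912025$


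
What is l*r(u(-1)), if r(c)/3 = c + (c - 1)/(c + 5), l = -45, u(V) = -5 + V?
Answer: -135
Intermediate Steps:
r(c) = 3*c + 3*(-1 + c)/(5 + c) (r(c) = 3*(c + (c - 1)/(c + 5)) = 3*(c + (-1 + c)/(5 + c)) = 3*c + 3*(-1 + c)/(5 + c))
l*r(u(-1)) = -135*(-1 + (-5 - 1)² + 6*(-5 - 1))/(5 + (-5 - 1)) = -135*(-1 + (-6)² + 6*(-6))/(5 - 6) = -135*(-1 + 36 - 36)/(-1) = -135*(-1)*(-1) = -45*3 = -135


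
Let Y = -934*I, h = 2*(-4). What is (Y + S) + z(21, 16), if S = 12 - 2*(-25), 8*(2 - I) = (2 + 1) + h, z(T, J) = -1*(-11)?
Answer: -9515/4 ≈ -2378.8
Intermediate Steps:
h = -8
z(T, J) = 11
I = 21/8 (I = 2 - ((2 + 1) - 8)/8 = 2 - (3 - 8)/8 = 2 - 1/8*(-5) = 2 + 5/8 = 21/8 ≈ 2.6250)
S = 62 (S = 12 + 50 = 62)
Y = -9807/4 (Y = -934*21/8 = -9807/4 ≈ -2451.8)
(Y + S) + z(21, 16) = (-9807/4 + 62) + 11 = -9559/4 + 11 = -9515/4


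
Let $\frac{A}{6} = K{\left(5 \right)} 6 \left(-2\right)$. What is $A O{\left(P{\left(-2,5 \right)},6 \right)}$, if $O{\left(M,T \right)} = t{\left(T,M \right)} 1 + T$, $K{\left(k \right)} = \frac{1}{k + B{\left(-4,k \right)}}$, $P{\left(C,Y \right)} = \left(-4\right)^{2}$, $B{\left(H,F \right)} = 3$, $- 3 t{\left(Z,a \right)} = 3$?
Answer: $-45$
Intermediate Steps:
$t{\left(Z,a \right)} = -1$ ($t{\left(Z,a \right)} = \left(- \frac{1}{3}\right) 3 = -1$)
$P{\left(C,Y \right)} = 16$
$K{\left(k \right)} = \frac{1}{3 + k}$ ($K{\left(k \right)} = \frac{1}{k + 3} = \frac{1}{3 + k}$)
$O{\left(M,T \right)} = -1 + T$ ($O{\left(M,T \right)} = \left(-1\right) 1 + T = -1 + T$)
$A = -9$ ($A = 6 \frac{6 \left(-2\right)}{3 + 5} = 6 \cdot \frac{1}{8} \left(-12\right) = 6 \left(- \frac{3}{2}\right) = -9$)
$A O{\left(P{\left(-2,5 \right)},6 \right)} = - 9 \left(-1 + 6\right) = \left(-9\right) 5 = -45$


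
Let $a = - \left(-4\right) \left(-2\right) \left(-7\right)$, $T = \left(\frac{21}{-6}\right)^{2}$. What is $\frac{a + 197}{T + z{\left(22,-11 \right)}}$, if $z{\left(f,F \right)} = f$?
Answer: $\frac{1012}{137} \approx 7.3869$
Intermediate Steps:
$T = \frac{49}{4}$ ($T = \left(21 \left(- \frac{1}{6}\right)\right)^{2} = \left(- \frac{7}{2}\right)^{2} = \frac{49}{4} \approx 12.25$)
$a = 56$ ($a = - 8 \left(-7\right) = \left(-1\right) \left(-56\right) = 56$)
$\frac{a + 197}{T + z{\left(22,-11 \right)}} = \frac{56 + 197}{\frac{49}{4} + 22} = \frac{253}{\frac{137}{4}} = 253 \cdot \frac{4}{137} = \frac{1012}{137}$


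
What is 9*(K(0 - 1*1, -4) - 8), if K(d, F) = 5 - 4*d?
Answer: 9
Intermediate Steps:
9*(K(0 - 1*1, -4) - 8) = 9*((5 - 4*(0 - 1*1)) - 8) = 9*((5 - 4*(0 - 1)) - 8) = 9*((5 - 4*(-1)) - 8) = 9*((5 + 4) - 8) = 9*(9 - 8) = 9*1 = 9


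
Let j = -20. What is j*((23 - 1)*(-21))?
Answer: 9240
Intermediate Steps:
j*((23 - 1)*(-21)) = -20*(23 - 1)*(-21) = -440*(-21) = -20*(-462) = 9240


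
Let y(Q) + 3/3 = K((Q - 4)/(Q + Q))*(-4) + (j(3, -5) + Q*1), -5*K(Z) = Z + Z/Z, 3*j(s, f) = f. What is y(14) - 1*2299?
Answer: -240091/105 ≈ -2286.6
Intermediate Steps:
j(s, f) = f/3
K(Z) = -⅕ - Z/5 (K(Z) = -(Z + Z/Z)/5 = -(Z + 1)/5 = -(1 + Z)/5 = -⅕ - Z/5)
y(Q) = -28/15 + Q + 2*(-4 + Q)/(5*Q) (y(Q) = -1 + ((-⅕ - (Q - 4)/(5*(Q + Q)))*(-4) + ((⅓)*(-5) + Q*1)) = -1 + ((-⅕ - (-4 + Q)/(5*(2*Q)))*(-4) + (-5/3 + Q)) = -1 + ((-⅕ - (-4 + Q)*1/(2*Q)/5)*(-4) + (-5/3 + Q)) = -1 + ((-⅕ - (-4 + Q)/(10*Q))*(-4) + (-5/3 + Q)) = -1 + ((⅘ + 2*(-4 + Q)/(5*Q)) + (-5/3 + Q)) = -1 + (-13/15 + Q + 2*(-4 + Q)/(5*Q)) = -28/15 + Q + 2*(-4 + Q)/(5*Q))
y(14) - 1*2299 = (-22/15 + 14 - 8/5/14) - 1*2299 = (-22/15 + 14 - 8/5*1/14) - 2299 = (-22/15 + 14 - 4/35) - 2299 = 1304/105 - 2299 = -240091/105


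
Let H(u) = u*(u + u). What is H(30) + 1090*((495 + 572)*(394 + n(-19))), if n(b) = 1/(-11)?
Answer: 458129890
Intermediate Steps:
H(u) = 2*u**2 (H(u) = u*(2*u) = 2*u**2)
n(b) = -1/11
H(30) + 1090*((495 + 572)*(394 + n(-19))) = 2*30**2 + 1090*((495 + 572)*(394 - 1/11)) = 2*900 + 1090*(1067*(4333/11)) = 1800 + 1090*420301 = 1800 + 458128090 = 458129890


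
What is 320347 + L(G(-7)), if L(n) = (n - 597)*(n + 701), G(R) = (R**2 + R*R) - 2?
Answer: -78950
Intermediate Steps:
G(R) = -2 + 2*R**2 (G(R) = (R**2 + R**2) - 2 = 2*R**2 - 2 = -2 + 2*R**2)
L(n) = (-597 + n)*(701 + n)
320347 + L(G(-7)) = 320347 + (-418497 + (-2 + 2*(-7)**2)**2 + 104*(-2 + 2*(-7)**2)) = 320347 + (-418497 + (-2 + 2*49)**2 + 104*(-2 + 2*49)) = 320347 + (-418497 + (-2 + 98)**2 + 104*(-2 + 98)) = 320347 + (-418497 + 96**2 + 104*96) = 320347 + (-418497 + 9216 + 9984) = 320347 - 399297 = -78950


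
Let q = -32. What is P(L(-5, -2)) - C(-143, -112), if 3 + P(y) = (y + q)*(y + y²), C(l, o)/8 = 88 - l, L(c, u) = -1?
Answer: -1851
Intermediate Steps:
C(l, o) = 704 - 8*l (C(l, o) = 8*(88 - l) = 704 - 8*l)
P(y) = -3 + (-32 + y)*(y + y²) (P(y) = -3 + (y - 32)*(y + y²) = -3 + (-32 + y)*(y + y²))
P(L(-5, -2)) - C(-143, -112) = (-3 + (-1)³ - 32*(-1) - 31*(-1)²) - (704 - 8*(-143)) = (-3 - 1 + 32 - 31*1) - (704 + 1144) = (-3 - 1 + 32 - 31) - 1*1848 = -3 - 1848 = -1851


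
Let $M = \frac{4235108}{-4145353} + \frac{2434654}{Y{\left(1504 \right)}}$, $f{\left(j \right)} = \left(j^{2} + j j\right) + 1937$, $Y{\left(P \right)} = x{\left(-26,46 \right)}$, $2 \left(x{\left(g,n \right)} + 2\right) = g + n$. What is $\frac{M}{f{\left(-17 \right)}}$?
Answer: $\frac{5046233190999}{41702251180} \approx 121.01$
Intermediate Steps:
$x{\left(g,n \right)} = -2 + \frac{g}{2} + \frac{n}{2}$ ($x{\left(g,n \right)} = -2 + \frac{g + n}{2} = -2 + \left(\frac{g}{2} + \frac{n}{2}\right) = -2 + \frac{g}{2} + \frac{n}{2}$)
$Y{\left(P \right)} = 8$ ($Y{\left(P \right)} = -2 + \frac{1}{2} \left(-26\right) + \frac{1}{2} \cdot 46 = -2 - 13 + 23 = 8$)
$f{\left(j \right)} = 1937 + 2 j^{2}$ ($f{\left(j \right)} = \left(j^{2} + j^{2}\right) + 1937 = 2 j^{2} + 1937 = 1937 + 2 j^{2}$)
$M = \frac{5046233190999}{16581412}$ ($M = \frac{4235108}{-4145353} + \frac{2434654}{8} = 4235108 \left(- \frac{1}{4145353}\right) + 2434654 \cdot \frac{1}{8} = - \frac{4235108}{4145353} + \frac{1217327}{4} = \frac{5046233190999}{16581412} \approx 3.0433 \cdot 10^{5}$)
$\frac{M}{f{\left(-17 \right)}} = \frac{5046233190999}{16581412 \left(1937 + 2 \left(-17\right)^{2}\right)} = \frac{5046233190999}{16581412 \left(1937 + 2 \cdot 289\right)} = \frac{5046233190999}{16581412 \left(1937 + 578\right)} = \frac{5046233190999}{16581412 \cdot 2515} = \frac{5046233190999}{16581412} \cdot \frac{1}{2515} = \frac{5046233190999}{41702251180}$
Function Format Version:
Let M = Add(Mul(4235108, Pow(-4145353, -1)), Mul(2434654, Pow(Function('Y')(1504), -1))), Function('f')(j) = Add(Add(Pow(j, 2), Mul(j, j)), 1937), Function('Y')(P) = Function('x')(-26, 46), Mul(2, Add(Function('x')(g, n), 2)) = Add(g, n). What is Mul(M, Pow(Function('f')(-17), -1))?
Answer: Rational(5046233190999, 41702251180) ≈ 121.01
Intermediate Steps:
Function('x')(g, n) = Add(-2, Mul(Rational(1, 2), g), Mul(Rational(1, 2), n)) (Function('x')(g, n) = Add(-2, Mul(Rational(1, 2), Add(g, n))) = Add(-2, Add(Mul(Rational(1, 2), g), Mul(Rational(1, 2), n))) = Add(-2, Mul(Rational(1, 2), g), Mul(Rational(1, 2), n)))
Function('Y')(P) = 8 (Function('Y')(P) = Add(-2, Mul(Rational(1, 2), -26), Mul(Rational(1, 2), 46)) = Add(-2, -13, 23) = 8)
Function('f')(j) = Add(1937, Mul(2, Pow(j, 2))) (Function('f')(j) = Add(Add(Pow(j, 2), Pow(j, 2)), 1937) = Add(Mul(2, Pow(j, 2)), 1937) = Add(1937, Mul(2, Pow(j, 2))))
M = Rational(5046233190999, 16581412) (M = Add(Mul(4235108, Pow(-4145353, -1)), Mul(2434654, Pow(8, -1))) = Add(Mul(4235108, Rational(-1, 4145353)), Mul(2434654, Rational(1, 8))) = Add(Rational(-4235108, 4145353), Rational(1217327, 4)) = Rational(5046233190999, 16581412) ≈ 3.0433e+5)
Mul(M, Pow(Function('f')(-17), -1)) = Mul(Rational(5046233190999, 16581412), Pow(Add(1937, Mul(2, Pow(-17, 2))), -1)) = Mul(Rational(5046233190999, 16581412), Pow(Add(1937, Mul(2, 289)), -1)) = Mul(Rational(5046233190999, 16581412), Pow(Add(1937, 578), -1)) = Mul(Rational(5046233190999, 16581412), Pow(2515, -1)) = Mul(Rational(5046233190999, 16581412), Rational(1, 2515)) = Rational(5046233190999, 41702251180)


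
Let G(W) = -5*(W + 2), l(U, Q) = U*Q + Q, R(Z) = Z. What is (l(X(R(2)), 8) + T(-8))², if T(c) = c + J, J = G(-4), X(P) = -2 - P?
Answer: 484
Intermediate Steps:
l(U, Q) = Q + Q*U (l(U, Q) = Q*U + Q = Q + Q*U)
G(W) = -10 - 5*W (G(W) = -5*(2 + W) = -10 - 5*W)
J = 10 (J = -10 - 5*(-4) = -10 + 20 = 10)
T(c) = 10 + c (T(c) = c + 10 = 10 + c)
(l(X(R(2)), 8) + T(-8))² = (8*(1 + (-2 - 1*2)) + (10 - 8))² = (8*(1 + (-2 - 2)) + 2)² = (8*(1 - 4) + 2)² = (8*(-3) + 2)² = (-24 + 2)² = (-22)² = 484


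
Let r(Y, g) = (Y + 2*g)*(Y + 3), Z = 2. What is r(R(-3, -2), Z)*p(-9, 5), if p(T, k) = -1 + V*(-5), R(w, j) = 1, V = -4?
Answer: 380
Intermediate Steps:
r(Y, g) = (3 + Y)*(Y + 2*g) (r(Y, g) = (Y + 2*g)*(3 + Y) = (3 + Y)*(Y + 2*g))
p(T, k) = 19 (p(T, k) = -1 - 4*(-5) = -1 + 20 = 19)
r(R(-3, -2), Z)*p(-9, 5) = (1² + 3*1 + 6*2 + 2*1*2)*19 = (1 + 3 + 12 + 4)*19 = 20*19 = 380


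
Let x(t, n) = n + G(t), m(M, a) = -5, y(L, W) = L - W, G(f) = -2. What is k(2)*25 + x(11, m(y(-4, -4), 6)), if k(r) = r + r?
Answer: 93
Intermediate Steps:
x(t, n) = -2 + n (x(t, n) = n - 2 = -2 + n)
k(r) = 2*r
k(2)*25 + x(11, m(y(-4, -4), 6)) = (2*2)*25 + (-2 - 5) = 4*25 - 7 = 100 - 7 = 93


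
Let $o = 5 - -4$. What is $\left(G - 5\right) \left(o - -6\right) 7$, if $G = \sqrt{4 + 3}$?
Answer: $-525 + 105 \sqrt{7} \approx -247.2$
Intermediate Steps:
$o = 9$ ($o = 5 + 4 = 9$)
$G = \sqrt{7} \approx 2.6458$
$\left(G - 5\right) \left(o - -6\right) 7 = \left(\sqrt{7} - 5\right) \left(9 - -6\right) 7 = \left(-5 + \sqrt{7}\right) \left(9 + 6\right) 7 = \left(-5 + \sqrt{7}\right) 15 \cdot 7 = \left(-75 + 15 \sqrt{7}\right) 7 = -525 + 105 \sqrt{7}$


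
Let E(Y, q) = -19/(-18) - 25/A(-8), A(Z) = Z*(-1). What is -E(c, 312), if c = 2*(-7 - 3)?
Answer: 149/72 ≈ 2.0694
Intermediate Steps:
A(Z) = -Z
c = -20 (c = 2*(-10) = -20)
E(Y, q) = -149/72 (E(Y, q) = -19/(-18) - 25/((-1*(-8))) = -19*(-1/18) - 25/8 = 19/18 - 25*⅛ = 19/18 - 25/8 = -149/72)
-E(c, 312) = -1*(-149/72) = 149/72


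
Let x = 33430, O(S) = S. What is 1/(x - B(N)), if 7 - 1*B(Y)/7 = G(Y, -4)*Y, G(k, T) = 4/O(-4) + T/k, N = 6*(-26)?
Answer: 1/34445 ≈ 2.9032e-5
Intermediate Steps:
N = -156
G(k, T) = -1 + T/k (G(k, T) = 4/(-4) + T/k = 4*(-¼) + T/k = -1 + T/k)
B(Y) = 77 + 7*Y (B(Y) = 49 - 7*(-4 - Y)/Y*Y = 49 - 7*(-4 - Y) = 49 + (28 + 7*Y) = 77 + 7*Y)
1/(x - B(N)) = 1/(33430 - (77 + 7*(-156))) = 1/(33430 - (77 - 1092)) = 1/(33430 - 1*(-1015)) = 1/(33430 + 1015) = 1/34445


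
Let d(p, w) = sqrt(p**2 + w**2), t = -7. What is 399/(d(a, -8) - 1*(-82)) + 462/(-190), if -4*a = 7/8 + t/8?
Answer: 1141/570 ≈ 2.0018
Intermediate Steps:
a = 0 (a = -(7/8 - 7/8)/4 = -1/4*0 = 0)
399/(d(a, -8) - 1*(-82)) + 462/(-190) = 399/(sqrt(0**2 + (-8)**2) - 1*(-82)) + 462/(-190) = 399/(sqrt(0 + 64) + 82) + 462*(-1/190) = 399/(sqrt(64) + 82) - 231/95 = 399/(8 + 82) - 231/95 = 399/90 - 231/95 = 399*(1/90) - 231/95 = 133/30 - 231/95 = 1141/570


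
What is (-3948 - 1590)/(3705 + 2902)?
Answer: -5538/6607 ≈ -0.83820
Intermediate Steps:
(-3948 - 1590)/(3705 + 2902) = -5538/6607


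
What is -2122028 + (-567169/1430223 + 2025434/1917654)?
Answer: -970004464645054220/457112142807 ≈ -2.1220e+6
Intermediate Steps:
-2122028 + (-567169/1430223 + 2025434/1917654) = -2122028 + (-567169*1/1430223 + 2025434*(1/1917654)) = -2122028 + (-567169/1430223 + 1012717/958827) = -2122028 + 301531398376/457112142807 = -970004464645054220/457112142807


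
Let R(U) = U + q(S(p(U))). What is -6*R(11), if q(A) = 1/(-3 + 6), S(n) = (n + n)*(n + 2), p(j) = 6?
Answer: -68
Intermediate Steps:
S(n) = 2*n*(2 + n) (S(n) = (2*n)*(2 + n) = 2*n*(2 + n))
q(A) = ⅓ (q(A) = 1/3 = ⅓)
R(U) = ⅓ + U (R(U) = U + ⅓ = ⅓ + U)
-6*R(11) = -6*(⅓ + 11) = -6*34/3 = -68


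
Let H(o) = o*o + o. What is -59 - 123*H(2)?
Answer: -797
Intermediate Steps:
H(o) = o + o² (H(o) = o² + o = o + o²)
-59 - 123*H(2) = -59 - 246*(1 + 2) = -59 - 246*3 = -59 - 123*6 = -59 - 738 = -797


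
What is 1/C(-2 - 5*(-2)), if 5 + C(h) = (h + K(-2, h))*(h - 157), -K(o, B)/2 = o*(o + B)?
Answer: -1/4773 ≈ -0.00020951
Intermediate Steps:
K(o, B) = -2*o*(B + o) (K(o, B) = -2*o*(o + B) = -2*o*(B + o))
C(h) = -5 + (-157 + h)*(-8 + 5*h) (C(h) = -5 + (h - 2*(-2)*(h - 2))*(h - 157) = -5 + (h - 2*(-2)*(-2 + h))*(-157 + h) = -5 + (h + (-8 + 4*h))*(-157 + h) = -5 + (-8 + 5*h)*(-157 + h) = -5 + (-157 + h)*(-8 + 5*h))
1/C(-2 - 5*(-2)) = 1/(1251 - 793*(-2 - 5*(-2)) + 5*(-2 - 5*(-2))²) = 1/(1251 - 793*(-2 + 10) + 5*(-2 + 10)²) = 1/(1251 - 793*8 + 5*8²) = 1/(1251 - 6344 + 5*64) = 1/(1251 - 6344 + 320) = 1/(-4773) = -1/4773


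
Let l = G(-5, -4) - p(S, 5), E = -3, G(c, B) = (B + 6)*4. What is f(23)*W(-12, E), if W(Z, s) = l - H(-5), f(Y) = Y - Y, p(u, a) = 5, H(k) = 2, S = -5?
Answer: 0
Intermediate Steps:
G(c, B) = 24 + 4*B (G(c, B) = (6 + B)*4 = 24 + 4*B)
l = 3 (l = (24 + 4*(-4)) - 1*5 = (24 - 16) - 5 = 8 - 5 = 3)
f(Y) = 0
W(Z, s) = 1 (W(Z, s) = 3 - 1*2 = 3 - 2 = 1)
f(23)*W(-12, E) = 0*1 = 0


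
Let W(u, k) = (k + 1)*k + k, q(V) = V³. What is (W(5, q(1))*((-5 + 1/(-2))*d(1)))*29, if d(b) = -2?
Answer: 957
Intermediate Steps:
W(u, k) = k + k*(1 + k) (W(u, k) = (1 + k)*k + k = k*(1 + k) + k = k + k*(1 + k))
(W(5, q(1))*((-5 + 1/(-2))*d(1)))*29 = ((1³*(2 + 1³))*((-5 + 1/(-2))*(-2)))*29 = ((1*(2 + 1))*((-5 - ½)*(-2)))*29 = ((1*3)*(-11/2*(-2)))*29 = (3*11)*29 = 33*29 = 957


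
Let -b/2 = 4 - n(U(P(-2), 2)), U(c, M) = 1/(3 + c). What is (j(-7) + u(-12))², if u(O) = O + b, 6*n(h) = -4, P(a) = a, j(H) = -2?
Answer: 4900/9 ≈ 544.44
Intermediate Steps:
n(h) = -⅔ (n(h) = (⅙)*(-4) = -⅔)
b = -28/3 (b = -2*(4 - 1*(-⅔)) = -2*(4 + ⅔) = -2*14/3 = -28/3 ≈ -9.3333)
u(O) = -28/3 + O (u(O) = O - 28/3 = -28/3 + O)
(j(-7) + u(-12))² = (-2 + (-28/3 - 12))² = (-2 - 64/3)² = (-70/3)² = 4900/9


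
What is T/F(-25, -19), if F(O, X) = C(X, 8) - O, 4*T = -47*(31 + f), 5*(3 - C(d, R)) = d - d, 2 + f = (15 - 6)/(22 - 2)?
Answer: -27683/2240 ≈ -12.358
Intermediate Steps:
f = -31/20 (f = -2 + (15 - 6)/(22 - 2) = -2 + 9/20 = -31/20 ≈ -1.5500)
C(d, R) = 3 (C(d, R) = 3 - (d - d)/5 = 3 - ⅕*0 = 3 + 0 = 3)
T = -27683/80 (T = (-47*(31 - 31/20))/4 = (-47*589/20)/4 = (¼)*(-27683/20) = -27683/80 ≈ -346.04)
F(O, X) = 3 - O
T/F(-25, -19) = -27683/(80*(3 - 1*(-25))) = -27683/(80*(3 + 25)) = -27683/80/28 = -27683/80*1/28 = -27683/2240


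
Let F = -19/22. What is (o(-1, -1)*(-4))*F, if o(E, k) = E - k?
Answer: 0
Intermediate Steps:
F = -19/22 (F = -19*1/22 = -19/22 ≈ -0.86364)
(o(-1, -1)*(-4))*F = ((-1 - 1*(-1))*(-4))*(-19/22) = ((-1 + 1)*(-4))*(-19/22) = (0*(-4))*(-19/22) = 0*(-19/22) = 0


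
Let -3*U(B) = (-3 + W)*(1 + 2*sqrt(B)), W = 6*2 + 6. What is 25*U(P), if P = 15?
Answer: -125 - 250*sqrt(15) ≈ -1093.2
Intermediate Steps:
W = 18 (W = 12 + 6 = 18)
U(B) = -5 - 10*sqrt(B) (U(B) = -(-3 + 18)*(1 + 2*sqrt(B))/3 = -5*(1 + 2*sqrt(B)) = -(15 + 30*sqrt(B))/3 = -5 - 10*sqrt(B))
25*U(P) = 25*(-5 - 10*sqrt(15)) = -125 - 250*sqrt(15)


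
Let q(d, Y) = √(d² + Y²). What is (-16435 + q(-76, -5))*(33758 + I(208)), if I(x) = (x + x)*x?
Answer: -1976900410 + 120286*√5801 ≈ -1.9677e+9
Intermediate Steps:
I(x) = 2*x² (I(x) = (2*x)*x = 2*x²)
q(d, Y) = √(Y² + d²)
(-16435 + q(-76, -5))*(33758 + I(208)) = (-16435 + √((-5)² + (-76)²))*(33758 + 2*208²) = (-16435 + √(25 + 5776))*(33758 + 2*43264) = (-16435 + √5801)*(33758 + 86528) = (-16435 + √5801)*120286 = -1976900410 + 120286*√5801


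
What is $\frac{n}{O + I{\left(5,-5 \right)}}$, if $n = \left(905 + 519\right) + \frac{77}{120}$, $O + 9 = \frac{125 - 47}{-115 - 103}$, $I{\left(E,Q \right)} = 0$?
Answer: $- \frac{18634313}{122400} \approx -152.24$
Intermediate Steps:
$O = - \frac{1020}{109}$ ($O = -9 + \frac{125 - 47}{-115 - 103} = -9 + \frac{78}{-218} = -9 + 78 \left(- \frac{1}{218}\right) = -9 - \frac{39}{109} = - \frac{1020}{109} \approx -9.3578$)
$n = \frac{170957}{120}$ ($n = 1424 + 77 \cdot \frac{1}{120} = 1424 + \frac{77}{120} = \frac{170957}{120} \approx 1424.6$)
$\frac{n}{O + I{\left(5,-5 \right)}} = \frac{1}{- \frac{1020}{109} + 0} \cdot \frac{170957}{120} = \frac{1}{- \frac{1020}{109}} \cdot \frac{170957}{120} = \left(- \frac{109}{1020}\right) \frac{170957}{120} = - \frac{18634313}{122400}$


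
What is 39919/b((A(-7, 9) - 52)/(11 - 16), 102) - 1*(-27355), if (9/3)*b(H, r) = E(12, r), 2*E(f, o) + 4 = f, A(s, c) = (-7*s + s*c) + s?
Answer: 229177/4 ≈ 57294.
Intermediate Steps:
A(s, c) = -6*s + c*s (A(s, c) = (-7*s + c*s) + s = -6*s + c*s)
E(f, o) = -2 + f/2
b(H, r) = 4/3 (b(H, r) = (-2 + (1/2)*12)/3 = (-2 + 6)/3 = (1/3)*4 = 4/3)
39919/b((A(-7, 9) - 52)/(11 - 16), 102) - 1*(-27355) = 39919/(4/3) - 1*(-27355) = 39919*(3/4) + 27355 = 119757/4 + 27355 = 229177/4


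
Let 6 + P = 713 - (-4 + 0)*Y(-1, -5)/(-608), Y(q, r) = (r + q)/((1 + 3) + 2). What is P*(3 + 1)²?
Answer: 214930/19 ≈ 11312.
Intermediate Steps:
Y(q, r) = q/6 + r/6 (Y(q, r) = (q + r)/(4 + 2) = (q + r)/6 = (q + r)*(⅙) = q/6 + r/6)
P = 107465/152 (P = -6 + (713 - (-4 + 0)*((⅙)*(-1) + (⅙)*(-5))/(-608)) = -6 + (713 - (-4*(-⅙ - ⅚))*(-1)/608) = -6 + (713 - (-4*(-1))*(-1)/608) = -6 + (713 - 4*(-1)/608) = -6 + (713 - 1*(-1/152)) = -6 + (713 + 1/152) = -6 + 108377/152 = 107465/152 ≈ 707.01)
P*(3 + 1)² = 107465*(3 + 1)²/152 = (107465/152)*4² = (107465/152)*16 = 214930/19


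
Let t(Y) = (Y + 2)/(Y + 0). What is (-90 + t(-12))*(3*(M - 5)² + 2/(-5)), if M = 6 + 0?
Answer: -1391/6 ≈ -231.83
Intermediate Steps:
M = 6
t(Y) = (2 + Y)/Y
(-90 + t(-12))*(3*(M - 5)² + 2/(-5)) = (-90 + (2 - 12)/(-12))*(3*(6 - 5)² + 2/(-5)) = (-90 - 1/12*(-10))*(3*1² + 2*(-⅕)) = (-90 + ⅚)*(3*1 - ⅖) = -535*(3 - ⅖)/6 = -535/6*13/5 = -1391/6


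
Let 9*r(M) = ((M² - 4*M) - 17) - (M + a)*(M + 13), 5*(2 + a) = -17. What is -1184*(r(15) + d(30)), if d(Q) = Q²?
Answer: -47236864/45 ≈ -1.0497e+6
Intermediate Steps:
a = -27/5 (a = -2 + (⅕)*(-17) = -2 - 17/5 = -27/5 ≈ -5.4000)
r(M) = -17/9 - 4*M/9 + M²/9 - (13 + M)*(-27/5 + M)/9 (r(M) = (((M² - 4*M) - 17) - (M - 27/5)*(M + 13))/9 = ((-17 + M² - 4*M) - (-27/5 + M)*(13 + M))/9 = ((-17 + M² - 4*M) - (13 + M)*(-27/5 + M))/9 = (-17 + M² - 4*M - (13 + M)*(-27/5 + M))/9 = -17/9 - 4*M/9 + M²/9 - (13 + M)*(-27/5 + M)/9)
-1184*(r(15) + d(30)) = -1184*((266/45 - 58/45*15) + 30²) = -1184*((266/45 - 58/3) + 900) = -1184*(-604/45 + 900) = -1184*39896/45 = -47236864/45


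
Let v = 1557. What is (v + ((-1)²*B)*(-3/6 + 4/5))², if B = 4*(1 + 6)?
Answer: 61261929/25 ≈ 2.4505e+6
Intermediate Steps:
B = 28 (B = 4*7 = 28)
(v + ((-1)²*B)*(-3/6 + 4/5))² = (1557 + ((-1)²*28)*(-3/6 + 4/5))² = (1557 + (1*28)*(-3*⅙ + 4*(⅕)))² = (1557 + 28*(-½ + ⅘))² = (1557 + 28*(3/10))² = (1557 + 42/5)² = (7827/5)² = 61261929/25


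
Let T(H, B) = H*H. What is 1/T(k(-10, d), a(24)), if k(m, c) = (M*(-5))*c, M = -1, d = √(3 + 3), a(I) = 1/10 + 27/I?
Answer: 1/150 ≈ 0.0066667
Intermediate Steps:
a(I) = ⅒ + 27/I (a(I) = 1*(⅒) + 27/I = ⅒ + 27/I)
d = √6 ≈ 2.4495
k(m, c) = 5*c (k(m, c) = (-1*(-5))*c = 5*c)
T(H, B) = H²
1/T(k(-10, d), a(24)) = 1/((5*√6)²) = 1/150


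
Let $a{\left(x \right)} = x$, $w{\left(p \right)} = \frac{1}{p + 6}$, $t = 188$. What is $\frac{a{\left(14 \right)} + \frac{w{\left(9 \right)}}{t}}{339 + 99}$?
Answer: $\frac{39481}{1235160} \approx 0.031964$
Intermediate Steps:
$w{\left(p \right)} = \frac{1}{6 + p}$
$\frac{a{\left(14 \right)} + \frac{w{\left(9 \right)}}{t}}{339 + 99} = \frac{14 + \frac{1}{\left(6 + 9\right) 188}}{339 + 99} = \frac{14 + \frac{1}{15} \cdot \frac{1}{188}}{438} = \left(14 + \frac{1}{15} \cdot \frac{1}{188}\right) \frac{1}{438} = \left(14 + \frac{1}{2820}\right) \frac{1}{438} = \frac{39481}{2820} \cdot \frac{1}{438} = \frac{39481}{1235160}$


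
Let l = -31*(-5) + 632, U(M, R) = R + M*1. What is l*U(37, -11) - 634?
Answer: 19828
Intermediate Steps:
U(M, R) = M + R (U(M, R) = R + M = M + R)
l = 787 (l = 155 + 632 = 787)
l*U(37, -11) - 634 = 787*(37 - 11) - 634 = 787*26 - 634 = 20462 - 634 = 19828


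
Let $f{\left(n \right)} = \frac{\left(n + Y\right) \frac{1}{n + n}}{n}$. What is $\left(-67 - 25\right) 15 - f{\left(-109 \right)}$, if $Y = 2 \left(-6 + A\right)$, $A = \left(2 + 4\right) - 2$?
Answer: $- \frac{32791447}{23762} \approx -1380.0$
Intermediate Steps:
$A = 4$ ($A = 6 - 2 = 4$)
$Y = -4$ ($Y = 2 \left(-6 + 4\right) = 2 \left(-2\right) = -4$)
$f{\left(n \right)} = \frac{-4 + n}{2 n^{2}}$ ($f{\left(n \right)} = \frac{\left(n - 4\right) \frac{1}{n + n}}{n} = \frac{\left(-4 + n\right) \frac{1}{2 n}}{n} = \frac{\frac{1}{2} \frac{1}{n} \left(-4 + n\right)}{n} = \frac{-4 + n}{2 n^{2}}$)
$\left(-67 - 25\right) 15 - f{\left(-109 \right)} = \left(-67 - 25\right) 15 - \frac{-4 - 109}{2 \cdot 11881} = \left(-92\right) 15 - \frac{1}{2} \cdot \frac{1}{11881} \left(-113\right) = -1380 - - \frac{113}{23762} = -1380 + \frac{113}{23762} = - \frac{32791447}{23762}$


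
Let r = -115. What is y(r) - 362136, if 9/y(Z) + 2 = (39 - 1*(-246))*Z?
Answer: -11869731681/32777 ≈ -3.6214e+5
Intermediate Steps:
y(Z) = 9/(-2 + 285*Z) (y(Z) = 9/(-2 + (39 - 1*(-246))*Z) = 9/(-2 + (39 + 246)*Z) = 9/(-2 + 285*Z))
y(r) - 362136 = 9/(-2 + 285*(-115)) - 362136 = 9/(-2 - 32775) - 362136 = 9/(-32777) - 362136 = 9*(-1/32777) - 362136 = -9/32777 - 362136 = -11869731681/32777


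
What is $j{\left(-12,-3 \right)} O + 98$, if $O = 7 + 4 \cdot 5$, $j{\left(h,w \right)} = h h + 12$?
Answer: $4310$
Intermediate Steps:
$j{\left(h,w \right)} = 12 + h^{2}$ ($j{\left(h,w \right)} = h^{2} + 12 = 12 + h^{2}$)
$O = 27$ ($O = 7 + 20 = 27$)
$j{\left(-12,-3 \right)} O + 98 = \left(12 + \left(-12\right)^{2}\right) 27 + 98 = \left(12 + 144\right) 27 + 98 = 156 \cdot 27 + 98 = 4212 + 98 = 4310$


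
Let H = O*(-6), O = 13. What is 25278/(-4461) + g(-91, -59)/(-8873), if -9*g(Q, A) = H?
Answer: -224330356/39582453 ≈ -5.6674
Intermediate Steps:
H = -78 (H = 13*(-6) = -78)
g(Q, A) = 26/3 (g(Q, A) = -⅑*(-78) = 26/3)
25278/(-4461) + g(-91, -59)/(-8873) = 25278/(-4461) + (26/3)/(-8873) = 25278*(-1/4461) + (26/3)*(-1/8873) = -8426/1487 - 26/26619 = -224330356/39582453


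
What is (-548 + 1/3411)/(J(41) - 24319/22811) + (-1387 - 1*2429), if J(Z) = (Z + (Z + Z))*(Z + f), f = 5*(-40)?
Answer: -5807070932080199/1521780285906 ≈ -3816.0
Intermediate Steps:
f = -200
J(Z) = 3*Z*(-200 + Z) (J(Z) = (Z + (Z + Z))*(Z - 200) = (Z + 2*Z)*(-200 + Z) = (3*Z)*(-200 + Z) = 3*Z*(-200 + Z))
(-548 + 1/3411)/(J(41) - 24319/22811) + (-1387 - 1*2429) = (-548 + 1/3411)/(3*41*(-200 + 41) - 24319/22811) + (-1387 - 1*2429) = (-548 + 1/3411)/(3*41*(-159) - 24319*1/22811) + (-1387 - 2429) = -1869227/(3411*(-19557 - 24319/22811)) - 3816 = -1869227/(3411*(-446139046/22811)) - 3816 = -1869227/3411*(-22811/446139046) - 3816 = 42638937097/1521780285906 - 3816 = -5807070932080199/1521780285906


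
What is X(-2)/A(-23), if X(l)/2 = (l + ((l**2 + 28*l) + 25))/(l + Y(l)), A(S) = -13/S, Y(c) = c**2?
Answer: -667/13 ≈ -51.308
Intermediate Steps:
X(l) = 2*(25 + l**2 + 29*l)/(l + l**2) (X(l) = 2*((l + ((l**2 + 28*l) + 25))/(l + l**2)) = 2*((l + (25 + l**2 + 28*l))/(l + l**2)) = 2*((25 + l**2 + 29*l)/(l + l**2)) = 2*(25 + l**2 + 29*l)/(l + l**2))
X(-2)/A(-23) = (2*(25 + (-2)**2 + 29*(-2))/(-2*(1 - 2)))/((-13/(-23))) = (2*(-1/2)*(25 + 4 - 58)/(-1))/((-13*(-1/23))) = (2*(-1/2)*(-1)*(-29))/(13/23) = -29*23/13 = -667/13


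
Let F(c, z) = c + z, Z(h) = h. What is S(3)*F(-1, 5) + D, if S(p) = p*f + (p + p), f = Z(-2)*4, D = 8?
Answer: -64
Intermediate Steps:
f = -8 (f = -2*4 = -8)
S(p) = -6*p (S(p) = p*(-8) + (p + p) = -8*p + 2*p = -6*p)
S(3)*F(-1, 5) + D = (-6*3)*(-1 + 5) + 8 = -18*4 + 8 = -72 + 8 = -64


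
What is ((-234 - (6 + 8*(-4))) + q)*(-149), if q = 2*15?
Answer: 26522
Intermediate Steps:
q = 30
((-234 - (6 + 8*(-4))) + q)*(-149) = ((-234 - (6 + 8*(-4))) + 30)*(-149) = ((-234 - (6 - 32)) + 30)*(-149) = ((-234 - 1*(-26)) + 30)*(-149) = ((-234 + 26) + 30)*(-149) = (-208 + 30)*(-149) = -178*(-149) = 26522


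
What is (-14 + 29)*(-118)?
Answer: -1770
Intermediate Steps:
(-14 + 29)*(-118) = 15*(-118) = -1770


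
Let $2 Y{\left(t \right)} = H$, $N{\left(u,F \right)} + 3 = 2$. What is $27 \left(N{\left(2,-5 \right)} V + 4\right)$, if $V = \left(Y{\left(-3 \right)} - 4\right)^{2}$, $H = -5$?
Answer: $- \frac{4131}{4} \approx -1032.8$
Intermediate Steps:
$N{\left(u,F \right)} = -1$ ($N{\left(u,F \right)} = -3 + 2 = -1$)
$Y{\left(t \right)} = - \frac{5}{2}$ ($Y{\left(t \right)} = \frac{1}{2} \left(-5\right) = - \frac{5}{2}$)
$V = \frac{169}{4}$ ($V = \left(- \frac{5}{2} - 4\right)^{2} = \left(- \frac{13}{2}\right)^{2} = \frac{169}{4} \approx 42.25$)
$27 \left(N{\left(2,-5 \right)} V + 4\right) = 27 \left(\left(-1\right) \frac{169}{4} + 4\right) = 27 \left(- \frac{169}{4} + 4\right) = 27 \left(- \frac{153}{4}\right) = - \frac{4131}{4}$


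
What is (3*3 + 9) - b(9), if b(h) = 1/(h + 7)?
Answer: 287/16 ≈ 17.938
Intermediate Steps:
b(h) = 1/(7 + h)
(3*3 + 9) - b(9) = (3*3 + 9) - 1/(7 + 9) = (9 + 9) - 1/16 = 18 - 1*1/16 = 18 - 1/16 = 287/16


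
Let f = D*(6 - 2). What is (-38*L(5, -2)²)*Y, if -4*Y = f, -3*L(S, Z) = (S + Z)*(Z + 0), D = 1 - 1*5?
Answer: -608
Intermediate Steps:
D = -4 (D = 1 - 5 = -4)
f = -16 (f = -4*(6 - 2) = -4*4 = -16)
L(S, Z) = -Z*(S + Z)/3 (L(S, Z) = -(S + Z)*(Z + 0)/3 = -(S + Z)*Z/3 = -Z*(S + Z)/3)
Y = 4 (Y = -¼*(-16) = 4)
(-38*L(5, -2)²)*Y = -38*4*(5 - 2)²/9*4 = -38*(-⅓*(-2)*3)²*4 = -38*2²*4 = -38*4*4 = -152*4 = -608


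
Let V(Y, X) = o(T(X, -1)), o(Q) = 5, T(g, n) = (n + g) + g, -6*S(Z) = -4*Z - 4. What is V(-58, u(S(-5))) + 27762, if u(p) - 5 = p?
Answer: 27767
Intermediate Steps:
S(Z) = ⅔ + 2*Z/3 (S(Z) = -(-4*Z - 4)/6 = -(-4 - 4*Z)/6 = ⅔ + 2*Z/3)
u(p) = 5 + p
T(g, n) = n + 2*g (T(g, n) = (g + n) + g = n + 2*g)
V(Y, X) = 5
V(-58, u(S(-5))) + 27762 = 5 + 27762 = 27767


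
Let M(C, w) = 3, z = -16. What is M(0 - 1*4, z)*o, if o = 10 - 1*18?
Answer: -24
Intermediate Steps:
o = -8 (o = 10 - 18 = -8)
M(0 - 1*4, z)*o = 3*(-8) = -24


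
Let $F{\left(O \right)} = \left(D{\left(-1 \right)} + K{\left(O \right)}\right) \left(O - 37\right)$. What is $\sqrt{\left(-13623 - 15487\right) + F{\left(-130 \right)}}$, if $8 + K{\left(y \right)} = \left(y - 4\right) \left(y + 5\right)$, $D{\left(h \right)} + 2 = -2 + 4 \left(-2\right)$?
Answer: $38 i \sqrt{1955} \approx 1680.2 i$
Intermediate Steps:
$D{\left(h \right)} = -12$ ($D{\left(h \right)} = -2 + \left(-2 + 4 \left(-2\right)\right) = -2 - 10 = -12$)
$K{\left(y \right)} = -8 + \left(-4 + y\right) \left(5 + y\right)$ ($K{\left(y \right)} = -8 + \left(y - 4\right) \left(y + 5\right) = -8 + \left(-4 + y\right) \left(5 + y\right)$)
$F{\left(O \right)} = \left(-37 + O\right) \left(-40 + O + O^{2}\right)$ ($F{\left(O \right)} = \left(-12 + \left(-28 + O + O^{2}\right)\right) \left(O - 37\right) = \left(-40 + O + O^{2}\right) \left(-37 + O\right) = \left(-37 + O\right) \left(-40 + O + O^{2}\right)$)
$\sqrt{\left(-13623 - 15487\right) + F{\left(-130 \right)}} = \sqrt{\left(-13623 - 15487\right) + \left(1480 + \left(-130\right)^{3} - -10010 - 36 \left(-130\right)^{2}\right)} = \sqrt{\left(-13623 - 15487\right) + \left(1480 - 2197000 + 10010 - 608400\right)} = \sqrt{-29110 + \left(1480 - 2197000 + 10010 - 608400\right)} = \sqrt{-29110 - 2793910} = \sqrt{-2823020} = 38 i \sqrt{1955}$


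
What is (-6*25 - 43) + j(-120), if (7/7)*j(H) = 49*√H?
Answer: -193 + 98*I*√30 ≈ -193.0 + 536.77*I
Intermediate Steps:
j(H) = 49*√H
(-6*25 - 43) + j(-120) = (-6*25 - 43) + 49*√(-120) = (-150 - 43) + 49*(2*I*√30) = -193 + 98*I*√30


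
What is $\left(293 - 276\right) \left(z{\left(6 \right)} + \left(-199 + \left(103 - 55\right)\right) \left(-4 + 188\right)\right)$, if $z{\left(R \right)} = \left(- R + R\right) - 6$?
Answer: $-472430$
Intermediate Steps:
$z{\left(R \right)} = -6$ ($z{\left(R \right)} = 0 - 6 = -6$)
$\left(293 - 276\right) \left(z{\left(6 \right)} + \left(-199 + \left(103 - 55\right)\right) \left(-4 + 188\right)\right) = \left(293 - 276\right) \left(-6 + \left(-199 + \left(103 - 55\right)\right) \left(-4 + 188\right)\right) = 17 \left(-6 + \left(-199 + 48\right) 184\right) = 17 \left(-6 - 27784\right) = 17 \left(-27790\right) = -472430$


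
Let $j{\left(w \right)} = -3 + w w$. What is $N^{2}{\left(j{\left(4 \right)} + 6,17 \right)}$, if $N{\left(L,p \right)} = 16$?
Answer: $256$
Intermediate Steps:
$j{\left(w \right)} = -3 + w^{2}$
$N^{2}{\left(j{\left(4 \right)} + 6,17 \right)} = 16^{2} = 256$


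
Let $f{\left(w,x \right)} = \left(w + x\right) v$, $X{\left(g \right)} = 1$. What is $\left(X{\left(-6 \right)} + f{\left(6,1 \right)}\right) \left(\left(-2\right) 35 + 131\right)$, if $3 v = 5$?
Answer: $\frac{2318}{3} \approx 772.67$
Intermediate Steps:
$v = \frac{5}{3}$ ($v = \frac{1}{3} \cdot 5 = \frac{5}{3} \approx 1.6667$)
$f{\left(w,x \right)} = \frac{5 w}{3} + \frac{5 x}{3}$ ($f{\left(w,x \right)} = \left(w + x\right) \frac{5}{3} = \frac{5 w}{3} + \frac{5 x}{3}$)
$\left(X{\left(-6 \right)} + f{\left(6,1 \right)}\right) \left(\left(-2\right) 35 + 131\right) = \left(1 + \left(\frac{5}{3} \cdot 6 + \frac{5}{3} \cdot 1\right)\right) \left(\left(-2\right) 35 + 131\right) = \left(1 + \left(10 + \frac{5}{3}\right)\right) \left(-70 + 131\right) = \left(1 + \frac{35}{3}\right) 61 = \frac{38}{3} \cdot 61 = \frac{2318}{3}$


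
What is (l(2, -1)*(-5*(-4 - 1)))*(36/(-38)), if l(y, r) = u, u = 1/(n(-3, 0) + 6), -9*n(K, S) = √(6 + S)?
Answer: -7290/1843 - 135*√6/1843 ≈ -4.1349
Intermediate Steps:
n(K, S) = -√(6 + S)/9
u = 1/(6 - √6/9) (u = 1/(-√(6 + 0)/9 + 6) = 1/(-√6/9 + 6) = 1/(6 - √6/9) ≈ 0.17459)
l(y, r) = 81/485 + 3*√6/970
(l(2, -1)*(-5*(-4 - 1)))*(36/(-38)) = ((81/485 + 3*√6/970)*(-5*(-4 - 1)))*(36/(-38)) = ((81/485 + 3*√6/970)*(-5*(-5)))*(36*(-1/38)) = ((81/485 + 3*√6/970)*25)*(-18/19) = (405/97 + 15*√6/194)*(-18/19) = -7290/1843 - 135*√6/1843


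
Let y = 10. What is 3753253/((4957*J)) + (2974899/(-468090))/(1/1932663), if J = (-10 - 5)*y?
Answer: -23750141934888934/1933601775 ≈ -1.2283e+7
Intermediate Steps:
J = -150 (J = (-10 - 5)*10 = -15*10 = -150)
3753253/((4957*J)) + (2974899/(-468090))/(1/1932663) = 3753253/((4957*(-150))) + (2974899/(-468090))/(1/1932663) = 3753253/(-743550) + (2974899*(-1/468090))/(1/1932663) = 3753253*(-1/743550) - 991633/156030*1932663 = -3753253/743550 - 638830802893/52010 = -23750141934888934/1933601775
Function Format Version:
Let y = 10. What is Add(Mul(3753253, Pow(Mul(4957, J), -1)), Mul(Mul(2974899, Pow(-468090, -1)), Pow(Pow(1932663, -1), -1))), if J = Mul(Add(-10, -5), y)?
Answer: Rational(-23750141934888934, 1933601775) ≈ -1.2283e+7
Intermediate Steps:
J = -150 (J = Mul(Add(-10, -5), 10) = Mul(-15, 10) = -150)
Add(Mul(3753253, Pow(Mul(4957, J), -1)), Mul(Mul(2974899, Pow(-468090, -1)), Pow(Pow(1932663, -1), -1))) = Add(Mul(3753253, Pow(Mul(4957, -150), -1)), Mul(Mul(2974899, Pow(-468090, -1)), Pow(Pow(1932663, -1), -1))) = Add(Mul(3753253, Pow(-743550, -1)), Mul(Mul(2974899, Rational(-1, 468090)), Pow(Rational(1, 1932663), -1))) = Add(Mul(3753253, Rational(-1, 743550)), Mul(Rational(-991633, 156030), 1932663)) = Add(Rational(-3753253, 743550), Rational(-638830802893, 52010)) = Rational(-23750141934888934, 1933601775)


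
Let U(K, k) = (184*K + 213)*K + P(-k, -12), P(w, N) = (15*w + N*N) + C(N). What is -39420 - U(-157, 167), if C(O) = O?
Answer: -4539022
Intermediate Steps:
P(w, N) = N + N² + 15*w (P(w, N) = (15*w + N*N) + N = (15*w + N²) + N = (N² + 15*w) + N = N + N² + 15*w)
U(K, k) = 132 - 15*k + K*(213 + 184*K) (U(K, k) = (184*K + 213)*K + (-12 + (-12)² + 15*(-k)) = (213 + 184*K)*K + (-12 + 144 - 15*k) = K*(213 + 184*K) + (132 - 15*k) = 132 - 15*k + K*(213 + 184*K))
-39420 - U(-157, 167) = -39420 - (132 - 15*167 + 184*(-157)² + 213*(-157)) = -39420 - (132 - 2505 + 184*24649 - 33441) = -39420 - (132 - 2505 + 4535416 - 33441) = -39420 - 1*4499602 = -39420 - 4499602 = -4539022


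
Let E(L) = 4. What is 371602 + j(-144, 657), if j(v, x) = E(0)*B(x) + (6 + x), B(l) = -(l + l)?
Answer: 367009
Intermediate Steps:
B(l) = -2*l
j(v, x) = 6 - 7*x (j(v, x) = 4*(-2*x) + (6 + x) = -8*x + (6 + x) = 6 - 7*x)
371602 + j(-144, 657) = 371602 + (6 - 7*657) = 371602 + (6 - 4599) = 371602 - 4593 = 367009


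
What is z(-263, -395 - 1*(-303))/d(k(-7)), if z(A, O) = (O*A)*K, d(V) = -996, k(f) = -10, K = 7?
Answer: -42343/249 ≈ -170.05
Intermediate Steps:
z(A, O) = 7*A*O (z(A, O) = (O*A)*7 = (A*O)*7 = 7*A*O)
z(-263, -395 - 1*(-303))/d(k(-7)) = (7*(-263)*(-395 - 1*(-303)))/(-996) = (7*(-263)*(-395 + 303))*(-1/996) = (7*(-263)*(-92))*(-1/996) = 169372*(-1/996) = -42343/249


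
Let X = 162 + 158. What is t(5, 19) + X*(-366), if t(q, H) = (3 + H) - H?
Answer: -117117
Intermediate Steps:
X = 320
t(q, H) = 3
t(5, 19) + X*(-366) = 3 + 320*(-366) = 3 - 117120 = -117117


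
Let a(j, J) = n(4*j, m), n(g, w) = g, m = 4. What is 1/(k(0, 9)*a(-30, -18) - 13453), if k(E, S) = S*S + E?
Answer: -1/23173 ≈ -4.3154e-5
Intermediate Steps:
a(j, J) = 4*j
k(E, S) = E + S² (k(E, S) = S² + E = E + S²)
1/(k(0, 9)*a(-30, -18) - 13453) = 1/((0 + 9²)*(4*(-30)) - 13453) = 1/((0 + 81)*(-120) - 13453) = 1/(81*(-120) - 13453) = 1/(-9720 - 13453) = 1/(-23173) = -1/23173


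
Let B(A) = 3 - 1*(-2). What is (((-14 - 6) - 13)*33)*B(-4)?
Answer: -5445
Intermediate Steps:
B(A) = 5 (B(A) = 3 + 2 = 5)
(((-14 - 6) - 13)*33)*B(-4) = (((-14 - 6) - 13)*33)*5 = ((-20 - 13)*33)*5 = -33*33*5 = -1089*5 = -5445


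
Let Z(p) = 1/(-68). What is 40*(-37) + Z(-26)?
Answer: -100641/68 ≈ -1480.0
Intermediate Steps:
Z(p) = -1/68
40*(-37) + Z(-26) = 40*(-37) - 1/68 = -1480 - 1/68 = -100641/68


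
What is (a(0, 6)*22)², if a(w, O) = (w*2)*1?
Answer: 0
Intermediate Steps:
a(w, O) = 2*w (a(w, O) = (2*w)*1 = 2*w)
(a(0, 6)*22)² = ((2*0)*22)² = (0*22)² = 0² = 0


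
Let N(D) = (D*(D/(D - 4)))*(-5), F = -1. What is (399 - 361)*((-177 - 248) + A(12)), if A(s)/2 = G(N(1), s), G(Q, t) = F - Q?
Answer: -49058/3 ≈ -16353.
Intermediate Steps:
N(D) = -5*D²/(-4 + D) (N(D) = (D*(D/(-4 + D)))*(-5) = (D²/(-4 + D))*(-5) = -5*D²/(-4 + D))
G(Q, t) = -1 - Q
A(s) = -16/3 (A(s) = 2*(-1 - (-5)*1²/(-4 + 1)) = 2*(-1 - (-5)/(-3)) = 2*(-1 - (-5)*(-1)/3) = 2*(-1 - 1*5/3) = 2*(-1 - 5/3) = 2*(-8/3) = -16/3)
(399 - 361)*((-177 - 248) + A(12)) = (399 - 361)*((-177 - 248) - 16/3) = 38*(-425 - 16/3) = 38*(-1291/3) = -49058/3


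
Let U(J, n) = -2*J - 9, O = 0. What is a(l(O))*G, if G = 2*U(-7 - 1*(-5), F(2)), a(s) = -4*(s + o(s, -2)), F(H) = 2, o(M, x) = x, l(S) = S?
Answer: -80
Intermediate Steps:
U(J, n) = -9 - 2*J
a(s) = 8 - 4*s (a(s) = -4*(s - 2) = -4*(-2 + s) = 8 - 4*s)
G = -10 (G = 2*(-9 - 2*(-7 - 1*(-5))) = 2*(-9 - 2*(-7 + 5)) = 2*(-9 - 2*(-2)) = 2*(-9 + 4) = 2*(-5) = -10)
a(l(O))*G = (8 - 4*0)*(-10) = (8 + 0)*(-10) = 8*(-10) = -80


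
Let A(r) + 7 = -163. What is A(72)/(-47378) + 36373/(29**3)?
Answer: 863713062/577751021 ≈ 1.4950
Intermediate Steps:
A(r) = -170 (A(r) = -7 - 163 = -170)
A(72)/(-47378) + 36373/(29**3) = -170/(-47378) + 36373/(29**3) = -170*(-1/47378) + 36373/24389 = 85/23689 + 36373*(1/24389) = 85/23689 + 36373/24389 = 863713062/577751021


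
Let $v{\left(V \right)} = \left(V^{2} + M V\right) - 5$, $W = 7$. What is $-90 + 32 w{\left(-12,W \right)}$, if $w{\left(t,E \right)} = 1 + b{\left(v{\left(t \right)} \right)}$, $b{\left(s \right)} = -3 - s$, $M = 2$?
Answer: $-3834$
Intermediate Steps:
$v{\left(V \right)} = -5 + V^{2} + 2 V$ ($v{\left(V \right)} = \left(V^{2} + 2 V\right) - 5 = -5 + V^{2} + 2 V$)
$w{\left(t,E \right)} = 3 - t^{2} - 2 t$ ($w{\left(t,E \right)} = 1 - \left(-2 + t^{2} + 2 t\right) = 3 - t^{2} - 2 t$)
$-90 + 32 w{\left(-12,W \right)} = -90 + 32 \left(3 - \left(-12\right)^{2} - -24\right) = -90 + 32 \left(3 - 144 + 24\right) = -90 + 32 \left(-117\right) = -90 - 3744 = -3834$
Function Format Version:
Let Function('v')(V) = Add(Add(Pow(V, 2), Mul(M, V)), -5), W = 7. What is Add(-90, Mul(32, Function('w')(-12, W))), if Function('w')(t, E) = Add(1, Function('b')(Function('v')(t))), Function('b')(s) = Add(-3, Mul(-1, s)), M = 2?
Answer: -3834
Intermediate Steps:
Function('v')(V) = Add(-5, Pow(V, 2), Mul(2, V)) (Function('v')(V) = Add(Add(Pow(V, 2), Mul(2, V)), -5) = Add(-5, Pow(V, 2), Mul(2, V)))
Function('w')(t, E) = Add(3, Mul(-1, Pow(t, 2)), Mul(-2, t)) (Function('w')(t, E) = Add(1, Add(-3, Mul(-1, Add(-5, Pow(t, 2), Mul(2, t))))) = Add(1, Add(-3, Add(5, Mul(-1, Pow(t, 2)), Mul(-2, t)))) = Add(1, Add(2, Mul(-1, Pow(t, 2)), Mul(-2, t))) = Add(3, Mul(-1, Pow(t, 2)), Mul(-2, t)))
Add(-90, Mul(32, Function('w')(-12, W))) = Add(-90, Mul(32, Add(3, Mul(-1, Pow(-12, 2)), Mul(-2, -12)))) = Add(-90, Mul(32, Add(3, Mul(-1, 144), 24))) = Add(-90, Mul(32, Add(3, -144, 24))) = Add(-90, Mul(32, -117)) = Add(-90, -3744) = -3834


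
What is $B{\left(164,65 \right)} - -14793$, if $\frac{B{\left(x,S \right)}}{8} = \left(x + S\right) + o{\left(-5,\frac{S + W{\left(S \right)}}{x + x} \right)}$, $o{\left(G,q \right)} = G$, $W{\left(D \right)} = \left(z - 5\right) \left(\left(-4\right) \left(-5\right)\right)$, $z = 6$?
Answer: $16585$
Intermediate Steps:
$W{\left(D \right)} = 20$ ($W{\left(D \right)} = \left(6 - 5\right) \left(\left(-4\right) \left(-5\right)\right) = 1 \cdot 20 = 20$)
$B{\left(x,S \right)} = -40 + 8 S + 8 x$ ($B{\left(x,S \right)} = 8 \left(\left(x + S\right) - 5\right) = 8 \left(\left(S + x\right) - 5\right) = 8 \left(-5 + S + x\right) = -40 + 8 S + 8 x$)
$B{\left(164,65 \right)} - -14793 = \left(-40 + 8 \cdot 65 + 8 \cdot 164\right) - -14793 = \left(-40 + 520 + 1312\right) + 14793 = 1792 + 14793 = 16585$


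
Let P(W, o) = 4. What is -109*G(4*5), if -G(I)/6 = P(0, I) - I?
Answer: -10464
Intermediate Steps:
G(I) = -24 + 6*I (G(I) = -6*(4 - I) = -24 + 6*I)
-109*G(4*5) = -109*(-24 + 6*(4*5)) = -109*(-24 + 6*20) = -109*(-24 + 120) = -109*96 = -10464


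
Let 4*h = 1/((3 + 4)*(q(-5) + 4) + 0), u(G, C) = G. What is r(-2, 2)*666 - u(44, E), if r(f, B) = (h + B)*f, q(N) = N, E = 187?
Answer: -18623/7 ≈ -2660.4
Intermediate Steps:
h = -1/28 (h = 1/(4*((3 + 4)*(-5 + 4) + 0)) = 1/(4*(7*(-1) + 0)) = 1/(4*(-7 + 0)) = (1/4)/(-7) = (1/4)*(-1/7) = -1/28 ≈ -0.035714)
r(f, B) = f*(-1/28 + B) (r(f, B) = (-1/28 + B)*f = f*(-1/28 + B))
r(-2, 2)*666 - u(44, E) = -2*(-1/28 + 2)*666 - 1*44 = -2*55/28*666 - 44 = -55/14*666 - 44 = -18315/7 - 44 = -18623/7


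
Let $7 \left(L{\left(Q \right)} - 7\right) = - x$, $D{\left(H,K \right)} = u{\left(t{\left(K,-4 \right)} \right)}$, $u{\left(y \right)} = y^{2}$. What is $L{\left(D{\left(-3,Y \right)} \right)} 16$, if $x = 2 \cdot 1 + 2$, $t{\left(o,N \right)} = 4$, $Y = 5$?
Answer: $\frac{720}{7} \approx 102.86$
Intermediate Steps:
$x = 4$ ($x = 2 + 2 = 4$)
$D{\left(H,K \right)} = 16$ ($D{\left(H,K \right)} = 4^{2} = 16$)
$L{\left(Q \right)} = \frac{45}{7}$ ($L{\left(Q \right)} = 7 + \frac{\left(-1\right) 4}{7} = 7 + \frac{1}{7} \left(-4\right) = 7 - \frac{4}{7} = \frac{45}{7}$)
$L{\left(D{\left(-3,Y \right)} \right)} 16 = \frac{45}{7} \cdot 16 = \frac{720}{7}$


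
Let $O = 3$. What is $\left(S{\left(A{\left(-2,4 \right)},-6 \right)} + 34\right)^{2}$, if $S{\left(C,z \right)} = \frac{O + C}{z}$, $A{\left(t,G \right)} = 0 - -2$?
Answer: $\frac{39601}{36} \approx 1100.0$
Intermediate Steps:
$A{\left(t,G \right)} = 2$ ($A{\left(t,G \right)} = 0 + 2 = 2$)
$S{\left(C,z \right)} = \frac{3 + C}{z}$
$\left(S{\left(A{\left(-2,4 \right)},-6 \right)} + 34\right)^{2} = \left(\frac{3 + 2}{-6} + 34\right)^{2} = \left(\left(- \frac{1}{6}\right) 5 + 34\right)^{2} = \left(- \frac{5}{6} + 34\right)^{2} = \left(\frac{199}{6}\right)^{2} = \frac{39601}{36}$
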